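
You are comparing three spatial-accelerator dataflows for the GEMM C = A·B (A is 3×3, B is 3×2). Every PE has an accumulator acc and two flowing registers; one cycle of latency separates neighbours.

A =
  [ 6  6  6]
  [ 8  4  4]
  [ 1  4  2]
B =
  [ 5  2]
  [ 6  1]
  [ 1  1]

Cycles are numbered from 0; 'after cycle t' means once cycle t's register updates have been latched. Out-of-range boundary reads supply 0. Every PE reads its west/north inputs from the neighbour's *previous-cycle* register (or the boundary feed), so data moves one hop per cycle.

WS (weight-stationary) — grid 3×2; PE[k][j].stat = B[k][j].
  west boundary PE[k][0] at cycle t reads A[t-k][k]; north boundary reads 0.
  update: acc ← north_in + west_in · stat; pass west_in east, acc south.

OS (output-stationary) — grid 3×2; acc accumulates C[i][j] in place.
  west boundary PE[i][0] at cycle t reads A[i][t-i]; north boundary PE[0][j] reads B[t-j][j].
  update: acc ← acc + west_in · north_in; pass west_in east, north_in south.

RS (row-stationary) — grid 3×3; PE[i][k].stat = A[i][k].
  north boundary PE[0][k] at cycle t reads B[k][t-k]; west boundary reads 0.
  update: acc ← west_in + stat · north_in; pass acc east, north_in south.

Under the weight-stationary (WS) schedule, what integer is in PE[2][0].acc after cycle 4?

Tracing WS — 3×2 array, target PE[2][0]:
  t=0 PE[1][0]: acc=0 h=0 v=0
  t=0 PE[2][0]: acc=0 h=0 v=0
  t=1 PE[1][0]: acc=66 h=6 v=66
  t=1 PE[2][0]: acc=0 h=0 v=0
  t=2 PE[1][0]: acc=64 h=4 v=64
  t=2 PE[2][0]: acc=72 h=6 v=72
  t=3 PE[1][0]: acc=29 h=4 v=29
  t=3 PE[2][0]: acc=68 h=4 v=68
  t=4 PE[1][0]: acc=0 h=0 v=0
  t=4 PE[2][0]: acc=31 h=2 v=31

PE[2][0].acc = 31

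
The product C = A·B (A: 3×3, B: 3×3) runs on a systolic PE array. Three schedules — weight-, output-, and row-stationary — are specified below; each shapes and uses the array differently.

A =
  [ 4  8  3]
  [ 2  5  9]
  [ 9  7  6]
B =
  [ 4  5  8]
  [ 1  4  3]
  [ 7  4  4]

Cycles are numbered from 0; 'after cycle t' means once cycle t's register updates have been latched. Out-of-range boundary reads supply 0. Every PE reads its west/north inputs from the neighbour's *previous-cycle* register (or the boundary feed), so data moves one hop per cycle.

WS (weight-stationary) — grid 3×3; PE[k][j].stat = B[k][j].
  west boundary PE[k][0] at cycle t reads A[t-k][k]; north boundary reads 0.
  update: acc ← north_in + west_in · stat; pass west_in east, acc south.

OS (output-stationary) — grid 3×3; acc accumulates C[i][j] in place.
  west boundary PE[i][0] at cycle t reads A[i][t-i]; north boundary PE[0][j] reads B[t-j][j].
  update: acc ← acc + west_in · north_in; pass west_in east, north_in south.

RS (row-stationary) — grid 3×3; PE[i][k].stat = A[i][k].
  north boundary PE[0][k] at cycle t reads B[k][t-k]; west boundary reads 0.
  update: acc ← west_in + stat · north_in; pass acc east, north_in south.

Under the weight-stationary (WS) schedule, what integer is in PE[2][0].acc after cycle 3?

Tracing WS — 3×3 array, target PE[2][0]:
  t=0 PE[1][0]: acc=0 h=0 v=0
  t=0 PE[2][0]: acc=0 h=0 v=0
  t=1 PE[1][0]: acc=24 h=8 v=24
  t=1 PE[2][0]: acc=0 h=0 v=0
  t=2 PE[1][0]: acc=13 h=5 v=13
  t=2 PE[2][0]: acc=45 h=3 v=45
  t=3 PE[1][0]: acc=43 h=7 v=43
  t=3 PE[2][0]: acc=76 h=9 v=76

PE[2][0].acc = 76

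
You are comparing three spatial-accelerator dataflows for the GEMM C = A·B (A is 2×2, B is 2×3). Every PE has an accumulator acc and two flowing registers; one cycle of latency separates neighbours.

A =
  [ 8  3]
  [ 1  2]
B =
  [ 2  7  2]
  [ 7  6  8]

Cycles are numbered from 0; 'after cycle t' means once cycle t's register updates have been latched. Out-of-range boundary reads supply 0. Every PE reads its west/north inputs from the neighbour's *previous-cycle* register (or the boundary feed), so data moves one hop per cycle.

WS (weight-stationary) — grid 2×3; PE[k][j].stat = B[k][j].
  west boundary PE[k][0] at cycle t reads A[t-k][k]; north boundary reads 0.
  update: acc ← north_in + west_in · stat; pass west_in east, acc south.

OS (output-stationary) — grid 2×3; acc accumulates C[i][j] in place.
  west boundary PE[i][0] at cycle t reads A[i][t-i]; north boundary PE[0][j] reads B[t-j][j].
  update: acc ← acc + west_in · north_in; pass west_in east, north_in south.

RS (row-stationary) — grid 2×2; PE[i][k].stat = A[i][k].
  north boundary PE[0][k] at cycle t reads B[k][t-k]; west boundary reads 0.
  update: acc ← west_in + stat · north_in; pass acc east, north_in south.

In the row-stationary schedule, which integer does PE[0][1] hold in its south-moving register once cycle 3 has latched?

RS (2×2). Following PE[0][1] plus its west/north inputs:
  t=0 PE[0][0]: acc=16 h=16 v=2
  t=0 PE[0][1]: acc=0 h=0 v=0
  t=1 PE[0][0]: acc=56 h=56 v=7
  t=1 PE[0][1]: acc=37 h=37 v=7
  t=2 PE[0][0]: acc=16 h=16 v=2
  t=2 PE[0][1]: acc=74 h=74 v=6
  t=3 PE[0][0]: acc=0 h=0 v=0
  t=3 PE[0][1]: acc=40 h=40 v=8

register = 8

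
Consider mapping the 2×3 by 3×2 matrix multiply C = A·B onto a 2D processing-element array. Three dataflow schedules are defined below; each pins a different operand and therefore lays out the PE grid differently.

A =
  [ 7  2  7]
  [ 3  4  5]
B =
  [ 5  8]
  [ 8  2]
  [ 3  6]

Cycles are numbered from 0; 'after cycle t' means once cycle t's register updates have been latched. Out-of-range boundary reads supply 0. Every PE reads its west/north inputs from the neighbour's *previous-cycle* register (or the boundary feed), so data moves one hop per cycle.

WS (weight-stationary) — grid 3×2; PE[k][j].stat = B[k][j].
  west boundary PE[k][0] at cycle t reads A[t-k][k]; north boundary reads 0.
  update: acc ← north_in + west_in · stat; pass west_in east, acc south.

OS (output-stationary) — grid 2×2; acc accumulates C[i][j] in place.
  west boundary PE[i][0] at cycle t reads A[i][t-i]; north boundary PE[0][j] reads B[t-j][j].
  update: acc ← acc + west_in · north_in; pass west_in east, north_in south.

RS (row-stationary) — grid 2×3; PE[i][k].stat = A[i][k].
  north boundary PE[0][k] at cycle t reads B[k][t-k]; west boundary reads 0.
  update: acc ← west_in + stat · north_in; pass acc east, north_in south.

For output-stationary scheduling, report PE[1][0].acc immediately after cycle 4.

Tracing OS — 2×2 array, target PE[1][0]:
  0: (0,0).acc=35  regs=<7,5>
  0: (1,0).acc=0  regs=<0,0>
  1: (0,0).acc=51  regs=<2,8>
  1: (1,0).acc=15  regs=<3,5>
  2: (0,0).acc=72  regs=<7,3>
  2: (1,0).acc=47  regs=<4,8>
  3: (0,0).acc=72  regs=<0,0>
  3: (1,0).acc=62  regs=<5,3>
  4: (0,0).acc=72  regs=<0,0>
  4: (1,0).acc=62  regs=<0,0>

PE[1][0].acc = 62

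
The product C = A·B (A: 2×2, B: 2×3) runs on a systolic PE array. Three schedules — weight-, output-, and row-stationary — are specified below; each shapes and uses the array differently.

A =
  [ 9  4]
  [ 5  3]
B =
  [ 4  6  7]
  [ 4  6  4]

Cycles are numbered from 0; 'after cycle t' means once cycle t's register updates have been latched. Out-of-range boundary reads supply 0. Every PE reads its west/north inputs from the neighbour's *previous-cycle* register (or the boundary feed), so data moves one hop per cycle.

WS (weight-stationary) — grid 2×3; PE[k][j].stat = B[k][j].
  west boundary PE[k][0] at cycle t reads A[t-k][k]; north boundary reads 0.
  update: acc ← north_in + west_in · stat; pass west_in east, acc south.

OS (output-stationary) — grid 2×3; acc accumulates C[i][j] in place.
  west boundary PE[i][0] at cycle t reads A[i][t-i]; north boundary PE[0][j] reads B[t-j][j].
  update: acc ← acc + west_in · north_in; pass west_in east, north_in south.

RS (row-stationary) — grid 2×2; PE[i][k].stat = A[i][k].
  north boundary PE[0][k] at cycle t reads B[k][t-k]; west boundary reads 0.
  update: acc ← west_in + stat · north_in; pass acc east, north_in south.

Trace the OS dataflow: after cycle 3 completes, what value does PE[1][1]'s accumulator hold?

OS on a 2×3 grid — tracing PE[1][1] and its feeders:
  cycle 0: PE[0][1] → acc 0, east 0, south 0
  cycle 0: PE[1][0] → acc 0, east 0, south 0
  cycle 0: PE[1][1] → acc 0, east 0, south 0
  cycle 1: PE[0][1] → acc 54, east 9, south 6
  cycle 1: PE[1][0] → acc 20, east 5, south 4
  cycle 1: PE[1][1] → acc 0, east 0, south 0
  cycle 2: PE[0][1] → acc 78, east 4, south 6
  cycle 2: PE[1][0] → acc 32, east 3, south 4
  cycle 2: PE[1][1] → acc 30, east 5, south 6
  cycle 3: PE[0][1] → acc 78, east 0, south 0
  cycle 3: PE[1][0] → acc 32, east 0, south 0
  cycle 3: PE[1][1] → acc 48, east 3, south 6

PE[1][1].acc = 48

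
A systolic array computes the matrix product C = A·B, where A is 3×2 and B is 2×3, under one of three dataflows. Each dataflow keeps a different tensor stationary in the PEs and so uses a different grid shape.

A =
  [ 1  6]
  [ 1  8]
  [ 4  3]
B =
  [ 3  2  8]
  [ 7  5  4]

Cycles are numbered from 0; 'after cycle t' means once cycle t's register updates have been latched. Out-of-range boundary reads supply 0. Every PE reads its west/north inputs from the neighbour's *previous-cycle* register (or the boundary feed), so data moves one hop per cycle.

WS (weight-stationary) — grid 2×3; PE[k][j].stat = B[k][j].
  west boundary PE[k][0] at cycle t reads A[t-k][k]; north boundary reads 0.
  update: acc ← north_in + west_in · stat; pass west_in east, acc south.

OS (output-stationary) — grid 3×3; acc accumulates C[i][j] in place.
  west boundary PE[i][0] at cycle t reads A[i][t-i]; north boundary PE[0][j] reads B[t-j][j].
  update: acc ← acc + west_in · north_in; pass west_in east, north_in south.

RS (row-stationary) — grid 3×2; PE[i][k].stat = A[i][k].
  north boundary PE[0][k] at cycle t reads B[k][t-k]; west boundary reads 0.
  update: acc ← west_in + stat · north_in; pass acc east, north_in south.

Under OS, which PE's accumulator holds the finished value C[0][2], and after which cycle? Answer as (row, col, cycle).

OS: C[0][2] accumulates in PE[0][2]:
  step 0 · PE0,2: acc=0; fwd→0 fwd↓0
  step 1 · PE0,2: acc=0; fwd→0 fwd↓0
  step 2 · PE0,2: acc=8; fwd→1 fwd↓8
  step 3 · PE0,2: acc=32; fwd→6 fwd↓4

(row, col, cycle) = (0, 2, 3)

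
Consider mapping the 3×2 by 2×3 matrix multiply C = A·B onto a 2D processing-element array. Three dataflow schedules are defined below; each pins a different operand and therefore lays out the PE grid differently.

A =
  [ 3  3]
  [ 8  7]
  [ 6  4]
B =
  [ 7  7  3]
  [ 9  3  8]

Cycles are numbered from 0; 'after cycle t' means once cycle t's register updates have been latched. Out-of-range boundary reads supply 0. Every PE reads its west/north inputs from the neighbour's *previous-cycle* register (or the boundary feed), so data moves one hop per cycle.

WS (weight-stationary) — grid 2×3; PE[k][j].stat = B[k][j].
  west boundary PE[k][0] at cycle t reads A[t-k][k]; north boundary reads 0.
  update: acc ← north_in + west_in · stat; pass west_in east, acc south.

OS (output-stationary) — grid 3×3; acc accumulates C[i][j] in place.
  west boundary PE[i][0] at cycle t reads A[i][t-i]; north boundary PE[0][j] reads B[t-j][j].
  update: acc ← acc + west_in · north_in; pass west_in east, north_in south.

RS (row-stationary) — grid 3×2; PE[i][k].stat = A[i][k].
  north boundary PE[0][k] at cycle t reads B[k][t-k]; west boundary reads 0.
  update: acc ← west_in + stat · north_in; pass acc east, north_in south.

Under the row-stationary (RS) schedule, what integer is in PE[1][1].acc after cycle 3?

Tracing RS — 3×2 array, target PE[1][1]:
  0: (0,1).acc=0  regs=<0,0>
  0: (1,0).acc=0  regs=<0,0>
  0: (1,1).acc=0  regs=<0,0>
  1: (0,1).acc=48  regs=<48,9>
  1: (1,0).acc=56  regs=<56,7>
  1: (1,1).acc=0  regs=<0,0>
  2: (0,1).acc=30  regs=<30,3>
  2: (1,0).acc=56  regs=<56,7>
  2: (1,1).acc=119  regs=<119,9>
  3: (0,1).acc=33  regs=<33,8>
  3: (1,0).acc=24  regs=<24,3>
  3: (1,1).acc=77  regs=<77,3>

PE[1][1].acc = 77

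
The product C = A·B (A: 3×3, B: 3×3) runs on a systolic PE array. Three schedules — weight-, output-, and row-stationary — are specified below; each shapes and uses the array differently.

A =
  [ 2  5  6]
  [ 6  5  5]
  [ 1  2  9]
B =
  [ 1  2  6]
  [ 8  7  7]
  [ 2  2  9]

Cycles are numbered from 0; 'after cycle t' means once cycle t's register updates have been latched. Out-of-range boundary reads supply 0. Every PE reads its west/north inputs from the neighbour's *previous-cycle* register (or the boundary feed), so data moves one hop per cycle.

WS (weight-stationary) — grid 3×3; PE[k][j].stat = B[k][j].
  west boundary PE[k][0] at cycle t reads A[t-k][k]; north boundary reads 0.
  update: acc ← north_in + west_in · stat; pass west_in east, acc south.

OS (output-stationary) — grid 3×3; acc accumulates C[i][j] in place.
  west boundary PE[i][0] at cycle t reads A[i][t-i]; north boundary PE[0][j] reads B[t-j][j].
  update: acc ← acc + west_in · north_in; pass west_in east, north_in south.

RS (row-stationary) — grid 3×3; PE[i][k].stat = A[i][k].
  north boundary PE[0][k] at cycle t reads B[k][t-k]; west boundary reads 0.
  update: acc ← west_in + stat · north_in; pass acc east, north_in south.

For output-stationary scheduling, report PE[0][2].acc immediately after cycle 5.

PE[0][2].acc = 101

OS on a 3×3 grid — tracing PE[0][2] and its feeders:
  t=0 PE[0][1]: acc=0 h=0 v=0
  t=0 PE[0][2]: acc=0 h=0 v=0
  t=1 PE[0][1]: acc=4 h=2 v=2
  t=1 PE[0][2]: acc=0 h=0 v=0
  t=2 PE[0][1]: acc=39 h=5 v=7
  t=2 PE[0][2]: acc=12 h=2 v=6
  t=3 PE[0][1]: acc=51 h=6 v=2
  t=3 PE[0][2]: acc=47 h=5 v=7
  t=4 PE[0][1]: acc=51 h=0 v=0
  t=4 PE[0][2]: acc=101 h=6 v=9
  t=5 PE[0][1]: acc=51 h=0 v=0
  t=5 PE[0][2]: acc=101 h=0 v=0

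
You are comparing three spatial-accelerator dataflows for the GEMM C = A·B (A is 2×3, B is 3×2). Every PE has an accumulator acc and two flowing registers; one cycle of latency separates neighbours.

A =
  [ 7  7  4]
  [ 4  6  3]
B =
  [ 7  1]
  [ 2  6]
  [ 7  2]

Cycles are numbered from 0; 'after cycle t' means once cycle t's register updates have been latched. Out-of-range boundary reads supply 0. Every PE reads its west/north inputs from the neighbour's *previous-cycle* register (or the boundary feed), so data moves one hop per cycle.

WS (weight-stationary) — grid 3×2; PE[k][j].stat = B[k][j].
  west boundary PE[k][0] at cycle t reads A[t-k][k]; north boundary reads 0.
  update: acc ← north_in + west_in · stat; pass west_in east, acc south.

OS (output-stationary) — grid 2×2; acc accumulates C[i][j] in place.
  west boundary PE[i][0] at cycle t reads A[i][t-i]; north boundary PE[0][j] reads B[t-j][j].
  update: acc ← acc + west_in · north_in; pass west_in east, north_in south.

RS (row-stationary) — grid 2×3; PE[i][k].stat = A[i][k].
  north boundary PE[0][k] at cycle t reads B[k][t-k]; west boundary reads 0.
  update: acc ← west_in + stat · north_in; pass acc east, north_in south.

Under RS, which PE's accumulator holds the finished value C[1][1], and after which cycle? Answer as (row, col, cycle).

RS — PE[1][2] is where C[1][1] collects:
  after 0 — PE[1][2] acc=0, pass-E 0, pass-S 0
  after 1 — PE[1][2] acc=0, pass-E 0, pass-S 0
  after 2 — PE[1][2] acc=0, pass-E 0, pass-S 0
  after 3 — PE[1][2] acc=61, pass-E 61, pass-S 7
  after 4 — PE[1][2] acc=46, pass-E 46, pass-S 2

(row, col, cycle) = (1, 2, 4)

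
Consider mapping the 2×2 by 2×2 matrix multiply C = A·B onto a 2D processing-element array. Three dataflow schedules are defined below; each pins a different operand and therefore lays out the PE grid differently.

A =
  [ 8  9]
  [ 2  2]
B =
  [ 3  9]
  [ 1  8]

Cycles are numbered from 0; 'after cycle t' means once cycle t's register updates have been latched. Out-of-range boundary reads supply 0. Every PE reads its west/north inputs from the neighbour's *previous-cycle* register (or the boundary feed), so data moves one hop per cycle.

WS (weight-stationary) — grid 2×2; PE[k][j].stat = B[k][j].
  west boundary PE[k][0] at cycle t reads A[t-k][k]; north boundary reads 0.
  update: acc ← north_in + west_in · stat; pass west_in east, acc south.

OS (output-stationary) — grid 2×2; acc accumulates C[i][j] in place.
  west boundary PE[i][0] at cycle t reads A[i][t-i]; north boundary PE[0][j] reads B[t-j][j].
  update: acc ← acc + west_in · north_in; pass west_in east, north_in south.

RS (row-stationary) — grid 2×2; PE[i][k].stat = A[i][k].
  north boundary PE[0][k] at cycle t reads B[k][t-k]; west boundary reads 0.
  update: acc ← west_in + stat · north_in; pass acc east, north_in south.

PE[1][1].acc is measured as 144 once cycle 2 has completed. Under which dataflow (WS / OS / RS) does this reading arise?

WS [2×2] PE[1][1] across cycles:
  t=0 PE[1][1]: acc=0 h=0 v=0
  t=1 PE[1][1]: acc=0 h=0 v=0
  t=2 PE[1][1]: acc=144 h=9 v=144
OS [2×2] PE[1][1] across cycles:
  t=0 PE[1][1]: acc=0 h=0 v=0
  t=1 PE[1][1]: acc=0 h=0 v=0
  t=2 PE[1][1]: acc=18 h=2 v=9
RS [2×2] PE[1][1] across cycles:
  t=0 PE[1][1]: acc=0 h=0 v=0
  t=1 PE[1][1]: acc=0 h=0 v=0
  t=2 PE[1][1]: acc=8 h=8 v=1

dataflow = WS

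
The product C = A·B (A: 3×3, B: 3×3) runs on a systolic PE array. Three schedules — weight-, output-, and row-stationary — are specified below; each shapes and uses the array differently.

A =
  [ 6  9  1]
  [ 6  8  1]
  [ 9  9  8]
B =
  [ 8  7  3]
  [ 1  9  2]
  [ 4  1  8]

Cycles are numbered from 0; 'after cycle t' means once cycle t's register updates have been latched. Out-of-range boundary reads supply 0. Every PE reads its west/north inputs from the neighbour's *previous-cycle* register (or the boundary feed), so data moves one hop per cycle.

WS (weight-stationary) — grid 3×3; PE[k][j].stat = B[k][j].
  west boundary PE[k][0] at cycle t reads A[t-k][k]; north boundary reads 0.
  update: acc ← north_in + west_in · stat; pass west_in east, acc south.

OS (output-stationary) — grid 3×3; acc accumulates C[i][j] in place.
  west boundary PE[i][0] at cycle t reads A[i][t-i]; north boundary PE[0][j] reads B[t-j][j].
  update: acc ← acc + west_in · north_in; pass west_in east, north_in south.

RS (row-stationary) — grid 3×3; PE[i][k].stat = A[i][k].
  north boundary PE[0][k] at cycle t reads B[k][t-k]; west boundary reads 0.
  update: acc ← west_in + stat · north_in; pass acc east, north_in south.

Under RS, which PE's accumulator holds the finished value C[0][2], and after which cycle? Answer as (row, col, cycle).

RS: C[0][2] accumulates in PE[0][2]:
  0: (0,2).acc=0  regs=<0,0>
  1: (0,2).acc=0  regs=<0,0>
  2: (0,2).acc=61  regs=<61,4>
  3: (0,2).acc=124  regs=<124,1>
  4: (0,2).acc=44  regs=<44,8>

(row, col, cycle) = (0, 2, 4)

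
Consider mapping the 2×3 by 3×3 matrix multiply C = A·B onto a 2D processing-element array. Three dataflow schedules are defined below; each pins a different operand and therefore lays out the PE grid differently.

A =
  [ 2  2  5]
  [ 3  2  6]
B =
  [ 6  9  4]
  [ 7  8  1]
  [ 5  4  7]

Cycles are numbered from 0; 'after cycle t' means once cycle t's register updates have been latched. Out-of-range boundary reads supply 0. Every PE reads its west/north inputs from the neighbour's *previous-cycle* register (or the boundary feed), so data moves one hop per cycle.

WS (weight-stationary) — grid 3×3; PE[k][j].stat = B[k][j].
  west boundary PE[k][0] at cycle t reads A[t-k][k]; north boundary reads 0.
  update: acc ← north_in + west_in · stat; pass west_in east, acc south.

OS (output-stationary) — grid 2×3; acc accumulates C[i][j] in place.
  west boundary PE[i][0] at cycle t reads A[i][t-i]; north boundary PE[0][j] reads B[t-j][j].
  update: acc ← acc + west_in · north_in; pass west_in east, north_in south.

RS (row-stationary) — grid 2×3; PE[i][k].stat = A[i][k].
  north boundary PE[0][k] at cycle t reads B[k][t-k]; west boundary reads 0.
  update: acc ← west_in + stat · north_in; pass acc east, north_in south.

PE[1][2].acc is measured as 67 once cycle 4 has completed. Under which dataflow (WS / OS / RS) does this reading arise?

Under WS (3×3), PE[1][2]:
  after 0 — PE[1][2] acc=0, pass-E 0, pass-S 0
  after 1 — PE[1][2] acc=0, pass-E 0, pass-S 0
  after 2 — PE[1][2] acc=0, pass-E 0, pass-S 0
  after 3 — PE[1][2] acc=10, pass-E 2, pass-S 10
  after 4 — PE[1][2] acc=14, pass-E 2, pass-S 14
Under OS (2×3), PE[1][2]:
  after 0 — PE[1][2] acc=0, pass-E 0, pass-S 0
  after 1 — PE[1][2] acc=0, pass-E 0, pass-S 0
  after 2 — PE[1][2] acc=0, pass-E 0, pass-S 0
  after 3 — PE[1][2] acc=12, pass-E 3, pass-S 4
  after 4 — PE[1][2] acc=14, pass-E 2, pass-S 1
Under RS (2×3), PE[1][2]:
  after 0 — PE[1][2] acc=0, pass-E 0, pass-S 0
  after 1 — PE[1][2] acc=0, pass-E 0, pass-S 0
  after 2 — PE[1][2] acc=0, pass-E 0, pass-S 0
  after 3 — PE[1][2] acc=62, pass-E 62, pass-S 5
  after 4 — PE[1][2] acc=67, pass-E 67, pass-S 4

dataflow = RS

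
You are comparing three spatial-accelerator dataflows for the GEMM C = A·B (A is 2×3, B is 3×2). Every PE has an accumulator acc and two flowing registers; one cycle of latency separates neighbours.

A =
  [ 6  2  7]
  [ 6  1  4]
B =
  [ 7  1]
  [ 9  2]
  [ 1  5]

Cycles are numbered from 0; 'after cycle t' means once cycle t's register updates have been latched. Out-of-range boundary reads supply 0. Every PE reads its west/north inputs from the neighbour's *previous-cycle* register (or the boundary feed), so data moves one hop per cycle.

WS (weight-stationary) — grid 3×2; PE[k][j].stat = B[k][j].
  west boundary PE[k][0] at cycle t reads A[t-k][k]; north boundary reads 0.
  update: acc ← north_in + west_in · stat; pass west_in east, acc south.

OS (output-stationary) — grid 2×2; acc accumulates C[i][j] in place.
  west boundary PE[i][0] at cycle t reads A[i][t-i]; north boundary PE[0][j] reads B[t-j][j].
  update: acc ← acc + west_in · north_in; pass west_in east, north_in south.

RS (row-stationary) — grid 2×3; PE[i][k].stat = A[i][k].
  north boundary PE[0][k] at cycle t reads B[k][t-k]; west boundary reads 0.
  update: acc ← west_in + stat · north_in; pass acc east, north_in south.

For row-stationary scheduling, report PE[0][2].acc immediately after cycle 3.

PE[0][2].acc = 45

RS on a 2×3 grid — tracing PE[0][2] and its feeders:
  [0] (0,1) acc=0 (h:0 v:0)
  [0] (0,2) acc=0 (h:0 v:0)
  [1] (0,1) acc=60 (h:60 v:9)
  [1] (0,2) acc=0 (h:0 v:0)
  [2] (0,1) acc=10 (h:10 v:2)
  [2] (0,2) acc=67 (h:67 v:1)
  [3] (0,1) acc=0 (h:0 v:0)
  [3] (0,2) acc=45 (h:45 v:5)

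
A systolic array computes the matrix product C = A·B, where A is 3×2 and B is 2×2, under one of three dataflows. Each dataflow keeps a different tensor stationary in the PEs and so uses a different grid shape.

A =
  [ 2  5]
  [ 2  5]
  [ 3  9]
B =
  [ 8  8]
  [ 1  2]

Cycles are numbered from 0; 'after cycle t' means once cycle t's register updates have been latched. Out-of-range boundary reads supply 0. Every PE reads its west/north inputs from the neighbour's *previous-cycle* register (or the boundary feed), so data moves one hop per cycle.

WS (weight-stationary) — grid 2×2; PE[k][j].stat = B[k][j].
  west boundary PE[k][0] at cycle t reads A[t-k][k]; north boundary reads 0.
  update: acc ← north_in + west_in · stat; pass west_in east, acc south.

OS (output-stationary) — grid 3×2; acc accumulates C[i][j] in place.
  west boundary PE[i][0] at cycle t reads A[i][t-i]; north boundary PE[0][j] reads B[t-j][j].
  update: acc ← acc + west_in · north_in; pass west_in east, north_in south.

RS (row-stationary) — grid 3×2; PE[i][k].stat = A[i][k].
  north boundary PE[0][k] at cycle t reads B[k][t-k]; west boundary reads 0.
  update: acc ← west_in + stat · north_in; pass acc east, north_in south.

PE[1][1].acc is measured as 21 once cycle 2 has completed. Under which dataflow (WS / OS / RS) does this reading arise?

WS (2×2 grid), PE[1][1]:
  t=0 PE[1][1]: acc=0 h=0 v=0
  t=1 PE[1][1]: acc=0 h=0 v=0
  t=2 PE[1][1]: acc=26 h=5 v=26
OS (3×2 grid), PE[1][1]:
  t=0 PE[1][1]: acc=0 h=0 v=0
  t=1 PE[1][1]: acc=0 h=0 v=0
  t=2 PE[1][1]: acc=16 h=2 v=8
RS (3×2 grid), PE[1][1]:
  t=0 PE[1][1]: acc=0 h=0 v=0
  t=1 PE[1][1]: acc=0 h=0 v=0
  t=2 PE[1][1]: acc=21 h=21 v=1

dataflow = RS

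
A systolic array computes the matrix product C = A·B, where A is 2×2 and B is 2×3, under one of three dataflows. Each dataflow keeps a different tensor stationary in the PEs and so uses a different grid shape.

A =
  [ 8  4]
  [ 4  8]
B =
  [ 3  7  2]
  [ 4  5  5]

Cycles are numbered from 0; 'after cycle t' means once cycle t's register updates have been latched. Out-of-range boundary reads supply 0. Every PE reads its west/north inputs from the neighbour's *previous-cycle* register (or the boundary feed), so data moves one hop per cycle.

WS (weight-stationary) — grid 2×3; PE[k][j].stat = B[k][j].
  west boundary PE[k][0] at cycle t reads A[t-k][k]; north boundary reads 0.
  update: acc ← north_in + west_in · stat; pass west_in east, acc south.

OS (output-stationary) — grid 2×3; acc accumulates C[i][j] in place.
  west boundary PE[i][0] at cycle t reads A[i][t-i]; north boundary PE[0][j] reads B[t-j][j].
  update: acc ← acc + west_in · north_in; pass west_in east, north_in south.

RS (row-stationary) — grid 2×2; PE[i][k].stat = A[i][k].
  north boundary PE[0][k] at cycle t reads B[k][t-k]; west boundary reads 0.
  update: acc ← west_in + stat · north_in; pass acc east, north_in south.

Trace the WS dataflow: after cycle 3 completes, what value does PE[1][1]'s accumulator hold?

WS (2×3). Following PE[1][1] plus its west/north inputs:
  @0  [0,1]  acc 0  |  →0  ↓0
  @0  [1,0]  acc 0  |  →0  ↓0
  @0  [1,1]  acc 0  |  →0  ↓0
  @1  [0,1]  acc 56  |  →8  ↓56
  @1  [1,0]  acc 40  |  →4  ↓40
  @1  [1,1]  acc 0  |  →0  ↓0
  @2  [0,1]  acc 28  |  →4  ↓28
  @2  [1,0]  acc 44  |  →8  ↓44
  @2  [1,1]  acc 76  |  →4  ↓76
  @3  [0,1]  acc 0  |  →0  ↓0
  @3  [1,0]  acc 0  |  →0  ↓0
  @3  [1,1]  acc 68  |  →8  ↓68

PE[1][1].acc = 68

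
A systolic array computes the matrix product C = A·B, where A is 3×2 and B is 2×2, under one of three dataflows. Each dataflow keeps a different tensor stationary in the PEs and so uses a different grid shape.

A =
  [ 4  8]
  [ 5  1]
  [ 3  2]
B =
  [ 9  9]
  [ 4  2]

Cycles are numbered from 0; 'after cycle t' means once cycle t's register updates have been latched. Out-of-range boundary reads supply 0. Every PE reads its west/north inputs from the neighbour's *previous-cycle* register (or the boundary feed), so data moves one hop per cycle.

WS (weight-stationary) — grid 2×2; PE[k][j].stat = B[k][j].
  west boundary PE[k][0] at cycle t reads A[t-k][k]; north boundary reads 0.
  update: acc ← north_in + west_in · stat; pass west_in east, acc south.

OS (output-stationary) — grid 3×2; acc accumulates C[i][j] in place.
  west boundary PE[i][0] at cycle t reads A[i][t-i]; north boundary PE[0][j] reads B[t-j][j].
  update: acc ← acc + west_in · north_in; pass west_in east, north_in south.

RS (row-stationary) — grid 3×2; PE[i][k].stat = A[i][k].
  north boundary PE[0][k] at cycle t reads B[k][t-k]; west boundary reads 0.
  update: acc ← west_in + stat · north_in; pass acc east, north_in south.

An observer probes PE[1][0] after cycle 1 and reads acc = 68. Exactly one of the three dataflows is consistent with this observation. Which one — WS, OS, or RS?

dataflow = WS

WS [2×2] PE[1][0] across cycles:
  [0] (1,0) acc=0 (h:0 v:0)
  [1] (1,0) acc=68 (h:8 v:68)
OS [3×2] PE[1][0] across cycles:
  [0] (1,0) acc=0 (h:0 v:0)
  [1] (1,0) acc=45 (h:5 v:9)
RS [3×2] PE[1][0] across cycles:
  [0] (1,0) acc=0 (h:0 v:0)
  [1] (1,0) acc=45 (h:45 v:9)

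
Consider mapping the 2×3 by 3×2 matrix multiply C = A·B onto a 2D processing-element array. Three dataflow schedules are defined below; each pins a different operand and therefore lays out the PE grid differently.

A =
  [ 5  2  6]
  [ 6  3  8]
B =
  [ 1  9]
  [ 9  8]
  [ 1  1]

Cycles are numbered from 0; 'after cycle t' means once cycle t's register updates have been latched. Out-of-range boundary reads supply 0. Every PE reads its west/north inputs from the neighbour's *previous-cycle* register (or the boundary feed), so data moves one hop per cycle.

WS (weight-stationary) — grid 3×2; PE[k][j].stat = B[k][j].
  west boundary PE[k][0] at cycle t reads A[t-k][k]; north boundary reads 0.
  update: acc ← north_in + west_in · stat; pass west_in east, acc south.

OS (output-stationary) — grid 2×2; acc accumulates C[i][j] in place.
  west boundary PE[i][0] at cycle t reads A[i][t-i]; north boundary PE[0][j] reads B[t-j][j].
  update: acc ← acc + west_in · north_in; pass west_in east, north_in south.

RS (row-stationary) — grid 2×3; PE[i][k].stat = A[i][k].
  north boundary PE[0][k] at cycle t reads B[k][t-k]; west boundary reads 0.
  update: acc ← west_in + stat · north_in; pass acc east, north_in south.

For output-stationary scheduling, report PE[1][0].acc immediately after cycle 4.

PE[1][0].acc = 41

OS on a 2×2 grid — tracing PE[1][0] and its feeders:
  cycle 0: PE[0][0] → acc 5, east 5, south 1
  cycle 0: PE[1][0] → acc 0, east 0, south 0
  cycle 1: PE[0][0] → acc 23, east 2, south 9
  cycle 1: PE[1][0] → acc 6, east 6, south 1
  cycle 2: PE[0][0] → acc 29, east 6, south 1
  cycle 2: PE[1][0] → acc 33, east 3, south 9
  cycle 3: PE[0][0] → acc 29, east 0, south 0
  cycle 3: PE[1][0] → acc 41, east 8, south 1
  cycle 4: PE[0][0] → acc 29, east 0, south 0
  cycle 4: PE[1][0] → acc 41, east 0, south 0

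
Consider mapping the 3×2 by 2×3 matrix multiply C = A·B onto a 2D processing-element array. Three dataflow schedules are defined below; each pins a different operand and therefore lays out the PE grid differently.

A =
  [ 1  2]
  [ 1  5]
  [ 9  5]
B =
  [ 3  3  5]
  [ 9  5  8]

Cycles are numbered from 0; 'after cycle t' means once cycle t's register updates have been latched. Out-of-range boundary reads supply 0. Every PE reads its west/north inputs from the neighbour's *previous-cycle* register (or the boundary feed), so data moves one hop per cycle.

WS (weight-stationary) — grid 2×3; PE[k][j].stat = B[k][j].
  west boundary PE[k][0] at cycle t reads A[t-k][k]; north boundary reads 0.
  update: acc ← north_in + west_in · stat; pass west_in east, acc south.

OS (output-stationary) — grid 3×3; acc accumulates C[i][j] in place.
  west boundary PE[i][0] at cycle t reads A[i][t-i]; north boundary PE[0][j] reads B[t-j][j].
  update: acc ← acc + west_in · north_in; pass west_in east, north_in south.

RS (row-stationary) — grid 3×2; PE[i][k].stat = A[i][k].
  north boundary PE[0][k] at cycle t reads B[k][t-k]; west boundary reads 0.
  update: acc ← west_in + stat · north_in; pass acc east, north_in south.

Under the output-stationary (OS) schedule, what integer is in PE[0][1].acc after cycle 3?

PE[0][1].acc = 13

OS 3×3: PE[0][1] cycle-by-cycle (with neighbour feeds):
  cycle 0: PE[0][0] → acc 3, east 1, south 3
  cycle 0: PE[0][1] → acc 0, east 0, south 0
  cycle 1: PE[0][0] → acc 21, east 2, south 9
  cycle 1: PE[0][1] → acc 3, east 1, south 3
  cycle 2: PE[0][0] → acc 21, east 0, south 0
  cycle 2: PE[0][1] → acc 13, east 2, south 5
  cycle 3: PE[0][0] → acc 21, east 0, south 0
  cycle 3: PE[0][1] → acc 13, east 0, south 0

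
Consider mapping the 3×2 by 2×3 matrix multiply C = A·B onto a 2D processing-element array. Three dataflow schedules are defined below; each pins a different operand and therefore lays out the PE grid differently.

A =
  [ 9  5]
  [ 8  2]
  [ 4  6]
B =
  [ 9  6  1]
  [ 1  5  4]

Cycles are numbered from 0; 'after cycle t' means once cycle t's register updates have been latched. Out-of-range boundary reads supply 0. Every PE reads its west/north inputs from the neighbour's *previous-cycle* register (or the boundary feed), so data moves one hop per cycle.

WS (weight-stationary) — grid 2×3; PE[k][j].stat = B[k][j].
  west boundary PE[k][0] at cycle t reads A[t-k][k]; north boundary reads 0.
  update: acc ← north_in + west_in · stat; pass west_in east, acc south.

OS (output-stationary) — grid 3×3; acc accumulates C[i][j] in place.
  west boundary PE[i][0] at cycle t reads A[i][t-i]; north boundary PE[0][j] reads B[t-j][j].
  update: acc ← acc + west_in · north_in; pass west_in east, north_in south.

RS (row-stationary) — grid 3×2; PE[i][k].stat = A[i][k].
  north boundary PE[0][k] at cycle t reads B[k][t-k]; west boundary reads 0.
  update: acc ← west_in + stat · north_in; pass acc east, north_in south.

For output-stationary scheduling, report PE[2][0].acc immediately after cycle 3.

OS on a 3×3 grid — tracing PE[2][0] and its feeders:
  step 0 · PE1,0: acc=0; fwd→0 fwd↓0
  step 0 · PE2,0: acc=0; fwd→0 fwd↓0
  step 1 · PE1,0: acc=72; fwd→8 fwd↓9
  step 1 · PE2,0: acc=0; fwd→0 fwd↓0
  step 2 · PE1,0: acc=74; fwd→2 fwd↓1
  step 2 · PE2,0: acc=36; fwd→4 fwd↓9
  step 3 · PE1,0: acc=74; fwd→0 fwd↓0
  step 3 · PE2,0: acc=42; fwd→6 fwd↓1

PE[2][0].acc = 42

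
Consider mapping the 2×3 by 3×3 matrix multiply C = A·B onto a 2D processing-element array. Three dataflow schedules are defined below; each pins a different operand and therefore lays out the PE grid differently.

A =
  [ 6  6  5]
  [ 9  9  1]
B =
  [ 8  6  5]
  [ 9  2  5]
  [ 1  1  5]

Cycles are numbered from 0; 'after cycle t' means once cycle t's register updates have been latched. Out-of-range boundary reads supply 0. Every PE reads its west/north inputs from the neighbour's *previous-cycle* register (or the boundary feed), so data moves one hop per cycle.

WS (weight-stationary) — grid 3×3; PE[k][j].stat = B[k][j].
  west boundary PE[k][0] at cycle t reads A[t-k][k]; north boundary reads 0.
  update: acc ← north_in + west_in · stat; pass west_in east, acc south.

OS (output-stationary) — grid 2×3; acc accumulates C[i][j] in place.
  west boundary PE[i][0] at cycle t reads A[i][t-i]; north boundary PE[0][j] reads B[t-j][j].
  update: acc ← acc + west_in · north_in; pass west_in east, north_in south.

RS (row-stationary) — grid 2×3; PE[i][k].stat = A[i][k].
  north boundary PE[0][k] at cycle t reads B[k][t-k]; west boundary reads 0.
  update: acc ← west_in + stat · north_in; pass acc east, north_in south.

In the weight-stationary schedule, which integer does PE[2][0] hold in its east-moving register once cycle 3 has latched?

WS on a 3×3 grid — tracing PE[2][0] and its feeders:
  after 0 — PE[1][0] acc=0, pass-E 0, pass-S 0
  after 0 — PE[2][0] acc=0, pass-E 0, pass-S 0
  after 1 — PE[1][0] acc=102, pass-E 6, pass-S 102
  after 1 — PE[2][0] acc=0, pass-E 0, pass-S 0
  after 2 — PE[1][0] acc=153, pass-E 9, pass-S 153
  after 2 — PE[2][0] acc=107, pass-E 5, pass-S 107
  after 3 — PE[1][0] acc=0, pass-E 0, pass-S 0
  after 3 — PE[2][0] acc=154, pass-E 1, pass-S 154

register = 1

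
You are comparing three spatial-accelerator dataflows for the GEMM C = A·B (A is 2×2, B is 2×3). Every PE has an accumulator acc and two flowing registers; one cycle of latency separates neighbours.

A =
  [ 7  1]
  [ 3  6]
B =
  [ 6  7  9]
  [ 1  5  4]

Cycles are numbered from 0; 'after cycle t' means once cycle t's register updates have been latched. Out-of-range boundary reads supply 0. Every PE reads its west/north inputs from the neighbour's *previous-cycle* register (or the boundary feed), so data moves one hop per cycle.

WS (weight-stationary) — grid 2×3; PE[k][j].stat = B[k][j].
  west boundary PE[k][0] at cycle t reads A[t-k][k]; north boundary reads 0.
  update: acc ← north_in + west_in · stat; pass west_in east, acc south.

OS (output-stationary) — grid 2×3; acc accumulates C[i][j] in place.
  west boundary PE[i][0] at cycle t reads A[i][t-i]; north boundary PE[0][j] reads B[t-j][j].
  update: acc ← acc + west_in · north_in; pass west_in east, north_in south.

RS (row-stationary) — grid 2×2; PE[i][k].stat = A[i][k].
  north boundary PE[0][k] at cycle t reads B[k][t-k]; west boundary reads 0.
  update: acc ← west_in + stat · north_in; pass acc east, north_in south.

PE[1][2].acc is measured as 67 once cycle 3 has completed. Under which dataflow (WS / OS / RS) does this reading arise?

dataflow = WS

WS [2×3] PE[1][2] across cycles:
  [0] (1,2) acc=0 (h:0 v:0)
  [1] (1,2) acc=0 (h:0 v:0)
  [2] (1,2) acc=0 (h:0 v:0)
  [3] (1,2) acc=67 (h:1 v:67)
OS [2×3] PE[1][2] across cycles:
  [0] (1,2) acc=0 (h:0 v:0)
  [1] (1,2) acc=0 (h:0 v:0)
  [2] (1,2) acc=0 (h:0 v:0)
  [3] (1,2) acc=27 (h:3 v:9)
RS (2×2): PE[1][2] does not exist.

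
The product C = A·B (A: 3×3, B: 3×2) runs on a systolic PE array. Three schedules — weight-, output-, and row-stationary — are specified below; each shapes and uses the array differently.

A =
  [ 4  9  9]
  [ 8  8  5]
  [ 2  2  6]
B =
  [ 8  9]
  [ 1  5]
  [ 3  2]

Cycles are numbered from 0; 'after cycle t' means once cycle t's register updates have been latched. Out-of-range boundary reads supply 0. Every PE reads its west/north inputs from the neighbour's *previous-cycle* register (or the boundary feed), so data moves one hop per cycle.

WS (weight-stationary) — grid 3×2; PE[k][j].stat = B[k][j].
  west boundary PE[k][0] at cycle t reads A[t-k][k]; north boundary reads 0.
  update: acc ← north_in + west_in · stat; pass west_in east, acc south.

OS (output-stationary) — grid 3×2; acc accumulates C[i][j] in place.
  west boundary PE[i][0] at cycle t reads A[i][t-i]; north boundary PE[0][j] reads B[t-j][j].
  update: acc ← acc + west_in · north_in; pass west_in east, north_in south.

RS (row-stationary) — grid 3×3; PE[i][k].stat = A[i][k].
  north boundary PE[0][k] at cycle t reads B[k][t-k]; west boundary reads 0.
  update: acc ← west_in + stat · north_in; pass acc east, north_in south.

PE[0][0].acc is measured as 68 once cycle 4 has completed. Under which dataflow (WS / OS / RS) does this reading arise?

dataflow = OS

WS (3×2 grid), PE[0][0]:
  [0] (0,0) acc=32 (h:4 v:32)
  [1] (0,0) acc=64 (h:8 v:64)
  [2] (0,0) acc=16 (h:2 v:16)
  [3] (0,0) acc=0 (h:0 v:0)
  [4] (0,0) acc=0 (h:0 v:0)
OS (3×2 grid), PE[0][0]:
  [0] (0,0) acc=32 (h:4 v:8)
  [1] (0,0) acc=41 (h:9 v:1)
  [2] (0,0) acc=68 (h:9 v:3)
  [3] (0,0) acc=68 (h:0 v:0)
  [4] (0,0) acc=68 (h:0 v:0)
RS (3×3 grid), PE[0][0]:
  [0] (0,0) acc=32 (h:32 v:8)
  [1] (0,0) acc=36 (h:36 v:9)
  [2] (0,0) acc=0 (h:0 v:0)
  [3] (0,0) acc=0 (h:0 v:0)
  [4] (0,0) acc=0 (h:0 v:0)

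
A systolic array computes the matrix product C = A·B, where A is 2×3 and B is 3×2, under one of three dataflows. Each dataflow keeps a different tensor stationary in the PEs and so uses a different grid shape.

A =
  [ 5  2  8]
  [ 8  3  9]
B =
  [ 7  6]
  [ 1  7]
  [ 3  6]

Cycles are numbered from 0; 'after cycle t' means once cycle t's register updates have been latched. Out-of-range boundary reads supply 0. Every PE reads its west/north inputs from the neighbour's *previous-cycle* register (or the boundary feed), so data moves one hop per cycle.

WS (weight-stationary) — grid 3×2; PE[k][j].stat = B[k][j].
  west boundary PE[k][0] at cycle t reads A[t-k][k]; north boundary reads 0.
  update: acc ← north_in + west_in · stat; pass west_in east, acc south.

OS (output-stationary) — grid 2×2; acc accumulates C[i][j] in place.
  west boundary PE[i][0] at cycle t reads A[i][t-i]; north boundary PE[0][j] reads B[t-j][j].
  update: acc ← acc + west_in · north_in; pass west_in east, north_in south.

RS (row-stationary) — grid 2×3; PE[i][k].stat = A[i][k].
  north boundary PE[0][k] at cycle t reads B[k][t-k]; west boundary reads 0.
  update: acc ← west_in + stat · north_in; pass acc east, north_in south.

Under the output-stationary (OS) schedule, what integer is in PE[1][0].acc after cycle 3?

OS (2×2). Following PE[1][0] plus its west/north inputs:
  @0  [0,0]  acc 35  |  →5  ↓7
  @0  [1,0]  acc 0  |  →0  ↓0
  @1  [0,0]  acc 37  |  →2  ↓1
  @1  [1,0]  acc 56  |  →8  ↓7
  @2  [0,0]  acc 61  |  →8  ↓3
  @2  [1,0]  acc 59  |  →3  ↓1
  @3  [0,0]  acc 61  |  →0  ↓0
  @3  [1,0]  acc 86  |  →9  ↓3

PE[1][0].acc = 86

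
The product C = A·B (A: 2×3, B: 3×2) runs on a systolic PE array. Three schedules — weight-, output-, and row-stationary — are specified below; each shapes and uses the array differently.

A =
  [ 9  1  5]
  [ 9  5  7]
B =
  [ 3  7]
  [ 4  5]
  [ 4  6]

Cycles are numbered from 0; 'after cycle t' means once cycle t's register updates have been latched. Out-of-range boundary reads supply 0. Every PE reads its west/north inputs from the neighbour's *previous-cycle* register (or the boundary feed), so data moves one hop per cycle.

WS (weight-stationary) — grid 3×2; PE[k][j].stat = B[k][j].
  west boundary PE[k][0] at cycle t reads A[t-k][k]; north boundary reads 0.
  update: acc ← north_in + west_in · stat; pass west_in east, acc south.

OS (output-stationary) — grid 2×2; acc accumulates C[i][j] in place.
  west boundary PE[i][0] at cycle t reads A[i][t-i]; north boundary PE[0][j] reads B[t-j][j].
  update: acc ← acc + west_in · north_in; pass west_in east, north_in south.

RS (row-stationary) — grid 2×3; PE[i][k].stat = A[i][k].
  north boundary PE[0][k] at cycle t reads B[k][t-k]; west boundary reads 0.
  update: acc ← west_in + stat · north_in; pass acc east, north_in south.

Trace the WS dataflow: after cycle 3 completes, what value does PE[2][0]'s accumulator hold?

PE[2][0].acc = 75

WS 3×2: PE[2][0] cycle-by-cycle (with neighbour feeds):
  t=0 PE[1][0]: acc=0 h=0 v=0
  t=0 PE[2][0]: acc=0 h=0 v=0
  t=1 PE[1][0]: acc=31 h=1 v=31
  t=1 PE[2][0]: acc=0 h=0 v=0
  t=2 PE[1][0]: acc=47 h=5 v=47
  t=2 PE[2][0]: acc=51 h=5 v=51
  t=3 PE[1][0]: acc=0 h=0 v=0
  t=3 PE[2][0]: acc=75 h=7 v=75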